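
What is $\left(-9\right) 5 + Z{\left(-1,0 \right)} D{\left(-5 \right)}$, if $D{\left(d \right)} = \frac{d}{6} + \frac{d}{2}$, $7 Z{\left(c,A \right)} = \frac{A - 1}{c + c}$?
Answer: $- \frac{950}{21} \approx -45.238$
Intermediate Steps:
$Z{\left(c,A \right)} = \frac{-1 + A}{14 c}$ ($Z{\left(c,A \right)} = \frac{\left(A - 1\right) \frac{1}{c + c}}{7} = \frac{\left(-1 + A\right) \frac{1}{2 c}}{7} = \frac{\frac{1}{2} \frac{1}{c} \left(-1 + A\right)}{7} = \frac{-1 + A}{14 c}$)
$D{\left(d \right)} = \frac{2 d}{3}$ ($D{\left(d \right)} = d \frac{1}{6} + d \frac{1}{2} = \frac{d}{6} + \frac{d}{2} = \frac{2 d}{3}$)
$\left(-9\right) 5 + Z{\left(-1,0 \right)} D{\left(-5 \right)} = \left(-9\right) 5 + \frac{-1 + 0}{14 \left(-1\right)} \frac{2}{3} \left(-5\right) = -45 + \frac{1}{14} \left(-1\right) \left(-1\right) \left(- \frac{10}{3}\right) = -45 + \frac{1}{14} \left(- \frac{10}{3}\right) = -45 - \frac{5}{21} = - \frac{950}{21}$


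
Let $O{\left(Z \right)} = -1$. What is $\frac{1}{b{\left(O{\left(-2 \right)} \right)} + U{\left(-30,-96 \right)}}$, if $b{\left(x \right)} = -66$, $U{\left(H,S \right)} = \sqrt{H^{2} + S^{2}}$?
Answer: $\frac{11}{960} + \frac{\sqrt{281}}{960} \approx 0.02892$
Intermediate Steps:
$\frac{1}{b{\left(O{\left(-2 \right)} \right)} + U{\left(-30,-96 \right)}} = \frac{1}{-66 + \sqrt{\left(-30\right)^{2} + \left(-96\right)^{2}}} = \frac{1}{-66 + \sqrt{900 + 9216}} = \frac{1}{-66 + \sqrt{10116}} = \frac{1}{-66 + 6 \sqrt{281}}$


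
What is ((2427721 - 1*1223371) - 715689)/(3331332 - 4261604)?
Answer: -488661/930272 ≈ -0.52529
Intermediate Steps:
((2427721 - 1*1223371) - 715689)/(3331332 - 4261604) = ((2427721 - 1223371) - 715689)/(-930272) = (1204350 - 715689)*(-1/930272) = 488661*(-1/930272) = -488661/930272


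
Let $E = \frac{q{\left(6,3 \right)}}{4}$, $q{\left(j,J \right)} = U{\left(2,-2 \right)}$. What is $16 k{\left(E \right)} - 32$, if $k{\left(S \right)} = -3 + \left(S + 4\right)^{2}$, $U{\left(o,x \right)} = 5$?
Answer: $361$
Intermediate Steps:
$q{\left(j,J \right)} = 5$
$E = \frac{5}{4} \approx 1.25$
$k{\left(S \right)} = -3 + \left(4 + S\right)^{2}$
$16 k{\left(E \right)} - 32 = 16 \left(-3 + \left(4 + \frac{5}{4}\right)^{2}\right) - 32 = 16 \left(-3 + \left(\frac{21}{4}\right)^{2}\right) - 32 = 16 \left(-3 + \frac{441}{16}\right) - 32 = 16 \cdot \frac{393}{16} - 32 = 393 - 32 = 361$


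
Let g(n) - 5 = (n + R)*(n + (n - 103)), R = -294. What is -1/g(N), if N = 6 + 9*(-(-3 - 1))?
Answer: -1/4793 ≈ -0.00020864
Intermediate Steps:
N = 42 (N = 6 + 9*(-1*(-4)) = 6 + 9*4 = 6 + 36 = 42)
g(n) = 5 + (-294 + n)*(-103 + 2*n) (g(n) = 5 + (n - 294)*(n + (n - 103)) = 5 + (-294 + n)*(n + (-103 + n)) = 5 + (-294 + n)*(-103 + 2*n))
-1/g(N) = -1/(30287 - 691*42 + 2*42²) = -1/(30287 - 29022 + 2*1764) = -1/(30287 - 29022 + 3528) = -1/4793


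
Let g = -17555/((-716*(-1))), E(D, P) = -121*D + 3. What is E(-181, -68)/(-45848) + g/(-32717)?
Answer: -64038060831/134250806932 ≈ -0.47700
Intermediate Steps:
E(D, P) = 3 - 121*D
g = -17555/716 ≈ -24.518
E(-181, -68)/(-45848) + g/(-32717) = (3 - 121*(-181))/(-45848) - 17555/716/(-32717) = (3 + 21901)*(-1/45848) - 17555/716*(-1/32717) = 21904*(-1/45848) + 17555/23425372 = -2738/5731 + 17555/23425372 = -64038060831/134250806932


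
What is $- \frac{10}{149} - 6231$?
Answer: $- \frac{928429}{149} \approx -6231.1$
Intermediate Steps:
$- \frac{10}{149} - 6231 = - \frac{928429}{149}$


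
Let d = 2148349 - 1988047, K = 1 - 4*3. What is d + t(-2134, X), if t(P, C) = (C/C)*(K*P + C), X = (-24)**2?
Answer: 184352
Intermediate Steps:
K = -11 (K = 1 - 12 = -11)
d = 160302
X = 576
t(P, C) = C - 11*P (t(P, C) = (C/C)*(-11*P + C) = 1*(C - 11*P) = C - 11*P)
d + t(-2134, X) = 160302 + (576 - 11*(-2134)) = 160302 + (576 + 23474) = 160302 + 24050 = 184352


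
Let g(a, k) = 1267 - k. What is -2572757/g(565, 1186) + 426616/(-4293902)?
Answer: -5523600491855/173903031 ≈ -31763.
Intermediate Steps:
-2572757/g(565, 1186) + 426616/(-4293902) = -2572757/(1267 - 1*1186) + 426616/(-4293902) = -2572757/(1267 - 1186) + 426616*(-1/4293902) = -2572757/81 - 213308/2146951 = -5523600491855/173903031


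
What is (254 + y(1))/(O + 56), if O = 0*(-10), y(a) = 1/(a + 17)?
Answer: 4573/1008 ≈ 4.5367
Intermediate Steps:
y(a) = 1/(17 + a)
O = 0
(254 + y(1))/(O + 56) = (254 + 1/(17 + 1))/(0 + 56) = (254 + 1/18)/56 = (254 + 1/18)*(1/56) = (4573/18)*(1/56) = 4573/1008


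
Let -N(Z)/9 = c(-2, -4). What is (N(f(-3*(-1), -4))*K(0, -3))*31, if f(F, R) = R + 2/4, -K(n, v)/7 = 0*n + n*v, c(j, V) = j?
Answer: 0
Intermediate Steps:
K(n, v) = -7*n*v (K(n, v) = -7*(0*n + n*v) = -7*(0 + n*v) = -7*n*v)
f(F, R) = 1/2 + R (f(F, R) = R + 2*(1/4) = R + 1/2 = 1/2 + R)
N(Z) = 18 (N(Z) = -9*(-2) = 18)
(N(f(-3*(-1), -4))*K(0, -3))*31 = (18*(-7*0*(-3)))*31 = (18*0)*31 = 0*31 = 0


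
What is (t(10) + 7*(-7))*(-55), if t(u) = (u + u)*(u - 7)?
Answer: -605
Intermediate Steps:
t(u) = 2*u*(-7 + u) (t(u) = (2*u)*(-7 + u) = 2*u*(-7 + u))
(t(10) + 7*(-7))*(-55) = (2*10*(-7 + 10) + 7*(-7))*(-55) = (2*10*3 - 49)*(-55) = (60 - 49)*(-55) = 11*(-55) = -605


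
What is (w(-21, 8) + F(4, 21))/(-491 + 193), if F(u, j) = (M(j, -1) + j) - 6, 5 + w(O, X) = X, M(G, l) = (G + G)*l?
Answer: 12/149 ≈ 0.080537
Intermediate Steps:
M(G, l) = 2*G*l (M(G, l) = (2*G)*l = 2*G*l)
w(O, X) = -5 + X
F(u, j) = -6 - j (F(u, j) = (2*j*(-1) + j) - 6 = (-2*j + j) - 6 = -j - 6 = -6 - j)
(w(-21, 8) + F(4, 21))/(-491 + 193) = ((-5 + 8) + (-6 - 1*21))/(-491 + 193) = (3 + (-6 - 21))/(-298) = (3 - 27)*(-1/298) = -24*(-1/298) = 12/149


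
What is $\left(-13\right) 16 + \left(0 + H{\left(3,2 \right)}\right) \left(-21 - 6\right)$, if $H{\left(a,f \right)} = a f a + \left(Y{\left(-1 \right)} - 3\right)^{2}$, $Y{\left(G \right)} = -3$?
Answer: $-1666$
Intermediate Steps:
$H{\left(a,f \right)} = 36 + f a^{2}$ ($H{\left(a,f \right)} = a f a + \left(-3 - 3\right)^{2} = f a^{2} + \left(-6\right)^{2} = f a^{2} + 36 = 36 + f a^{2}$)
$\left(-13\right) 16 + \left(0 + H{\left(3,2 \right)}\right) \left(-21 - 6\right) = \left(-13\right) 16 + \left(0 + \left(36 + 2 \cdot 3^{2}\right)\right) \left(-21 - 6\right) = -208 + \left(0 + \left(36 + 2 \cdot 9\right)\right) \left(-21 + \left(-12 + 6\right)\right) = -208 + \left(0 + \left(36 + 18\right)\right) \left(-21 - 6\right) = -208 + \left(0 + 54\right) \left(-27\right) = -208 + 54 \left(-27\right) = -208 - 1458 = -1666$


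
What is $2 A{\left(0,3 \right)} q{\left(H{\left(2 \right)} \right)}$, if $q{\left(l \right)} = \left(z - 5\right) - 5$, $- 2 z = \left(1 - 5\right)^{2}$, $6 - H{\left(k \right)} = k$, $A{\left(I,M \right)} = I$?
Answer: $0$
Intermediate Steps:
$H{\left(k \right)} = 6 - k$
$z = -8$ ($z = - \frac{\left(1 - 5\right)^{2}}{2} = - \frac{\left(-4\right)^{2}}{2} = \left(- \frac{1}{2}\right) 16 = -8$)
$q{\left(l \right)} = -18$ ($q{\left(l \right)} = \left(-8 - 5\right) - 5 = -13 - 5 = -18$)
$2 A{\left(0,3 \right)} q{\left(H{\left(2 \right)} \right)} = 2 \cdot 0 \left(-18\right) = 0 \left(-18\right) = 0$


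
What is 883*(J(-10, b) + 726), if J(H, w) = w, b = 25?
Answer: 663133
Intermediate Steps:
883*(J(-10, b) + 726) = 883*(25 + 726) = 883*751 = 663133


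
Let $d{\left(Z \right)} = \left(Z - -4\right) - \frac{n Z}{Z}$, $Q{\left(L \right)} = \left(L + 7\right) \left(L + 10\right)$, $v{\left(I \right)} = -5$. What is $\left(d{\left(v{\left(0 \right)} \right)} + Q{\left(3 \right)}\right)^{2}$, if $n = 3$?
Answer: $15876$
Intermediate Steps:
$Q{\left(L \right)} = \left(7 + L\right) \left(10 + L\right)$
$d{\left(Z \right)} = 1 + Z$ ($d{\left(Z \right)} = \left(Z - -4\right) - \frac{3 Z}{Z} = \left(Z + 4\right) - 3 = \left(4 + Z\right) - 3 = 1 + Z$)
$\left(d{\left(v{\left(0 \right)} \right)} + Q{\left(3 \right)}\right)^{2} = \left(\left(1 - 5\right) + \left(70 + 3^{2} + 17 \cdot 3\right)\right)^{2} = \left(-4 + \left(70 + 9 + 51\right)\right)^{2} = \left(-4 + 130\right)^{2} = 126^{2} = 15876$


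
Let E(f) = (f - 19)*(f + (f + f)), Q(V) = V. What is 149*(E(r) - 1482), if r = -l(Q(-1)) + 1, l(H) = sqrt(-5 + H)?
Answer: -231546 + 7599*I*sqrt(6) ≈ -2.3155e+5 + 18614.0*I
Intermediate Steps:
r = 1 - I*sqrt(6) (r = -sqrt(-5 - 1) + 1 = -sqrt(-6) + 1 = -I*sqrt(6) + 1 = 1 - I*sqrt(6) ≈ 1.0 - 2.4495*I)
E(f) = 3*f*(-19 + f) (E(f) = (-19 + f)*(f + 2*f) = (-19 + f)*(3*f) = 3*f*(-19 + f))
149*(E(r) - 1482) = 149*(3*(1 - I*sqrt(6))*(-19 + (1 - I*sqrt(6))) - 1482) = 149*(3*(1 - I*sqrt(6))*(-18 - I*sqrt(6)) - 1482) = 149*(-1482 + 3*(1 - I*sqrt(6))*(-18 - I*sqrt(6))) = -220818 + 447*(1 - I*sqrt(6))*(-18 - I*sqrt(6))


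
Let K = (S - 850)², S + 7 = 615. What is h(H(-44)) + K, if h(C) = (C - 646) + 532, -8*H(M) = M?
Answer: 116911/2 ≈ 58456.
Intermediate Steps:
S = 608 (S = -7 + 615 = 608)
H(M) = -M/8
h(C) = -114 + C (h(C) = (-646 + C) + 532 = -114 + C)
K = 58564 (K = (608 - 850)² = (-242)² = 58564)
h(H(-44)) + K = (-114 - ⅛*(-44)) + 58564 = (-114 + 11/2) + 58564 = -217/2 + 58564 = 116911/2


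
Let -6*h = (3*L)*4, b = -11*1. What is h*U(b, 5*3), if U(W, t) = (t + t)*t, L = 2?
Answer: -1800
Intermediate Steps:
b = -11
U(W, t) = 2*t² (U(W, t) = (2*t)*t = 2*t²)
h = -4 (h = -3*2*4/6 = -4 ≈ -4.0000)
h*U(b, 5*3) = -8*(5*3)² = -8*15² = -8*225 = -4*450 = -1800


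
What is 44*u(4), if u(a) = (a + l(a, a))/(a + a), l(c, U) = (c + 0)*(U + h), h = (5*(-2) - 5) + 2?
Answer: -176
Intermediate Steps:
h = -13 (h = (-10 - 5) + 2 = -15 + 2 = -13)
l(c, U) = c*(-13 + U) (l(c, U) = (c + 0)*(U - 13) = c*(-13 + U))
u(a) = (a + a*(-13 + a))/(2*a) (u(a) = (a + a*(-13 + a))/(a + a) = (a + a*(-13 + a))/((2*a)) = (a + a*(-13 + a))*(1/(2*a)) = (a + a*(-13 + a))/(2*a))
44*u(4) = 44*(-6 + (½)*4) = 44*(-6 + 2) = 44*(-4) = -176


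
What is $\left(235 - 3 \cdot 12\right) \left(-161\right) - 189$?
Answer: $-32228$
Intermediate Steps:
$\left(235 - 3 \cdot 12\right) \left(-161\right) - 189 = \left(235 - 36\right) \left(-161\right) - 189 = 199 \left(-161\right) - 189 = -32039 - 189 = -32228$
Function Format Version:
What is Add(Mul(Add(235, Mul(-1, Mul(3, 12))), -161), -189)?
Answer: -32228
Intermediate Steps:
Add(Mul(Add(235, Mul(-1, Mul(3, 12))), -161), -189) = Add(Mul(Add(235, Mul(-1, 36)), -161), -189) = Add(Mul(Add(235, -36), -161), -189) = Add(Mul(199, -161), -189) = Add(-32039, -189) = -32228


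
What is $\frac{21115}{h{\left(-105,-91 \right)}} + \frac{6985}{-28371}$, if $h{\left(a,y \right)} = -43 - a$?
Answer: $\frac{598620595}{1759002} \approx 340.32$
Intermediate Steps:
$\frac{21115}{h{\left(-105,-91 \right)}} + \frac{6985}{-28371} = \frac{21115}{-43 - -105} + \frac{6985}{-28371} = \frac{21115}{-43 + 105} + 6985 \left(- \frac{1}{28371}\right) = \frac{21115}{62} - \frac{6985}{28371} = \frac{598620595}{1759002}$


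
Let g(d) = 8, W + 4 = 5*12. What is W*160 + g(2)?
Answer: 8968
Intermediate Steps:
W = 56 (W = -4 + 5*12 = -4 + 60 = 56)
W*160 + g(2) = 56*160 + 8 = 8960 + 8 = 8968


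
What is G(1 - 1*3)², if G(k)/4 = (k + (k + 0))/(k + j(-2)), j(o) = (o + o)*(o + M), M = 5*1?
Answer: 64/49 ≈ 1.3061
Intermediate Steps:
M = 5
j(o) = 2*o*(5 + o) (j(o) = (o + o)*(o + 5) = (2*o)*(5 + o) = 2*o*(5 + o))
G(k) = 8*k/(-12 + k) (G(k) = 4*((k + (k + 0))/(k + 2*(-2)*(5 - 2))) = 4*((k + k)/(k + 2*(-2)*3)) = 4*((2*k)/(k - 12)) = 4*((2*k)/(-12 + k)) = 4*(2*k/(-12 + k)) = 8*k/(-12 + k))
G(1 - 1*3)² = (8*(1 - 1*3)/(-12 + (1 - 1*3)))² = (8*(1 - 3)/(-12 + (1 - 3)))² = (8*(-2)/(-12 - 2))² = (8*(-2)/(-14))² = (8*(-2)*(-1/14))² = (8/7)² = 64/49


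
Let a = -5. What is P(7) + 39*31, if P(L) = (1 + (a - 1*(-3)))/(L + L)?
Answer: 16925/14 ≈ 1208.9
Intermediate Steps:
P(L) = -1/(2*L) (P(L) = (1 + (-5 - 1*(-3)))/(L + L) = (1 + (-5 + 3))/((2*L)) = (1 - 2)*(1/(2*L)) = -1/(2*L))
P(7) + 39*31 = -½/7 + 39*31 = -½*⅐ + 1209 = -1/14 + 1209 = 16925/14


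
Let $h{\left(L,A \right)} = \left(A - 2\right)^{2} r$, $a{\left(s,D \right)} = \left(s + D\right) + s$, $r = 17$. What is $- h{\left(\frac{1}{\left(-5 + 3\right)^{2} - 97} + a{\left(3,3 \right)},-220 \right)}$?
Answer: $-837828$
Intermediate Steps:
$a{\left(s,D \right)} = D + 2 s$ ($a{\left(s,D \right)} = \left(D + s\right) + s = D + 2 s$)
$h{\left(L,A \right)} = 17 \left(-2 + A\right)^{2}$ ($h{\left(L,A \right)} = \left(A - 2\right)^{2} \cdot 17 = \left(-2 + A\right)^{2} \cdot 17 = 17 \left(-2 + A\right)^{2}$)
$- h{\left(\frac{1}{\left(-5 + 3\right)^{2} - 97} + a{\left(3,3 \right)},-220 \right)} = - 17 \left(-2 - 220\right)^{2} = - 17 \left(-222\right)^{2} = - 17 \cdot 49284 = \left(-1\right) 837828 = -837828$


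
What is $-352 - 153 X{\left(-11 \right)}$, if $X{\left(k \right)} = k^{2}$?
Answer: $-18865$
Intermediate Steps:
$-352 - 153 X{\left(-11 \right)} = -352 - 153 \left(-11\right)^{2} = -352 - 18513 = -18865$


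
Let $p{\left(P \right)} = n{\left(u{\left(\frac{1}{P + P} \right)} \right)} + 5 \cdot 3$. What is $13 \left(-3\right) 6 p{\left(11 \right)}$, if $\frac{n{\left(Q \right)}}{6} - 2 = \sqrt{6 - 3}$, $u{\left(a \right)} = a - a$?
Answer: $-6318 - 1404 \sqrt{3} \approx -8749.8$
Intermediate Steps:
$u{\left(a \right)} = 0$
$n{\left(Q \right)} = 12 + 6 \sqrt{3}$ ($n{\left(Q \right)} = 12 + 6 \sqrt{6 - 3} = 12 + 6 \sqrt{3}$)
$p{\left(P \right)} = 27 + 6 \sqrt{3}$ ($p{\left(P \right)} = \left(12 + 6 \sqrt{3}\right) + 5 \cdot 3 = \left(12 + 6 \sqrt{3}\right) + 15 = 27 + 6 \sqrt{3}$)
$13 \left(-3\right) 6 p{\left(11 \right)} = 13 \left(-3\right) 6 \left(27 + 6 \sqrt{3}\right) = \left(-39\right) 6 \left(27 + 6 \sqrt{3}\right) = - 234 \left(27 + 6 \sqrt{3}\right) = -6318 - 1404 \sqrt{3}$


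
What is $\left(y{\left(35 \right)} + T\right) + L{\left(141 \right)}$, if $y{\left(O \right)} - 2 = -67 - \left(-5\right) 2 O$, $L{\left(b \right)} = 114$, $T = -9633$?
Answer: $-9234$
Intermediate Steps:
$y{\left(O \right)} = -65 + 10 O$ ($y{\left(O \right)} = 2 - \left(67 + \left(-5\right) 2 O\right) = 2 - \left(67 - 10 O\right) = 2 + \left(-67 + 10 O\right) = -65 + 10 O$)
$\left(y{\left(35 \right)} + T\right) + L{\left(141 \right)} = \left(\left(-65 + 10 \cdot 35\right) - 9633\right) + 114 = \left(\left(-65 + 350\right) - 9633\right) + 114 = \left(285 - 9633\right) + 114 = -9348 + 114 = -9234$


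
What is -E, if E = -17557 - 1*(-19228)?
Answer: -1671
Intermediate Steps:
E = 1671 (E = -17557 + 19228 = 1671)
-E = -1*1671 = -1671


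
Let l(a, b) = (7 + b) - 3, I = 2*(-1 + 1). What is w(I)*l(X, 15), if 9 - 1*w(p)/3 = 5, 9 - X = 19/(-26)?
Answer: 228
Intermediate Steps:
X = 253/26 (X = 9 - 19/(-26) = 9 - 19*(-1)/26 = 9 - 1*(-19/26) = 9 + 19/26 = 253/26 ≈ 9.7308)
I = 0 (I = 2*0 = 0)
l(a, b) = 4 + b
w(p) = 12 (w(p) = 27 - 3*5 = 27 - 15 = 12)
w(I)*l(X, 15) = 12*(4 + 15) = 12*19 = 228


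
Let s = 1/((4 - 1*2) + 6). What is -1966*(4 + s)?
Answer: -32439/4 ≈ -8109.8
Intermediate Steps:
s = ⅛ (s = 1/((4 - 2) + 6) = 1/(2 + 6) = 1/8 = ⅛ ≈ 0.12500)
-1966*(4 + s) = -1966*(4 + ⅛) = -1966*33/8 = -32439/4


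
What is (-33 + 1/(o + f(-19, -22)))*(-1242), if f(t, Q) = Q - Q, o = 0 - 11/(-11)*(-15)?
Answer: 205344/5 ≈ 41069.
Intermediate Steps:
o = -15 (o = 0 - 11*(-1/11)*(-15) = 0 + 1*(-15) = 0 - 15 = -15)
f(t, Q) = 0
(-33 + 1/(o + f(-19, -22)))*(-1242) = (-33 + 1/(-15 + 0))*(-1242) = (-33 + 1/(-15))*(-1242) = (-33 - 1/15)*(-1242) = -496/15*(-1242) = 205344/5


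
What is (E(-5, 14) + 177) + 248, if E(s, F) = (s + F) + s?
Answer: 429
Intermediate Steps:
E(s, F) = F + 2*s (E(s, F) = (F + s) + s = F + 2*s)
(E(-5, 14) + 177) + 248 = ((14 + 2*(-5)) + 177) + 248 = ((14 - 10) + 177) + 248 = (4 + 177) + 248 = 181 + 248 = 429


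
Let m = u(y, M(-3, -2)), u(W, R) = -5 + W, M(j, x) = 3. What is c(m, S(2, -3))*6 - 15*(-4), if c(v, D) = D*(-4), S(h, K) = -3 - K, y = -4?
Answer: 60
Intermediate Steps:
m = -9 (m = -5 - 4 = -9)
c(v, D) = -4*D
c(m, S(2, -3))*6 - 15*(-4) = -4*(-3 - 1*(-3))*6 - 15*(-4) = -4*(-3 + 3)*6 + 60 = -4*0*6 + 60 = 0*6 + 60 = 0 + 60 = 60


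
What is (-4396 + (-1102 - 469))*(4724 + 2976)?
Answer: -45945900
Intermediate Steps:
(-4396 + (-1102 - 469))*(4724 + 2976) = (-4396 - 1571)*7700 = -5967*7700 = -45945900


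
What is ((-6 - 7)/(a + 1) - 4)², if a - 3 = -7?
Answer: ⅑ ≈ 0.11111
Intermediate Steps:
a = -4 (a = 3 - 7 = -4)
((-6 - 7)/(a + 1) - 4)² = ((-6 - 7)/(-4 + 1) - 4)² = (-13/(-3) - 4)² = (-13*(-⅓) - 4)² = (13/3 - 4)² = (⅓)² = ⅑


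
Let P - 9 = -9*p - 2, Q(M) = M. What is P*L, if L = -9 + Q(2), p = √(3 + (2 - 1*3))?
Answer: -49 + 63*√2 ≈ 40.095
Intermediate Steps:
p = √2 (p = √(3 + (2 - 3)) = √(3 - 1) = √2 ≈ 1.4142)
L = -7 (L = -9 + 2 = -7)
P = 7 - 9*√2 (P = 9 + (-9*√2 - 2) = 9 + (-2 - 9*√2) = 7 - 9*√2 ≈ -5.7279)
P*L = (7 - 9*√2)*(-7) = -49 + 63*√2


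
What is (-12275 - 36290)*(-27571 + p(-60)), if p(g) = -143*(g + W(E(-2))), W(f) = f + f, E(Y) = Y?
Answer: 894518735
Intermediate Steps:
W(f) = 2*f
p(g) = 572 - 143*g (p(g) = -143*(g + 2*(-2)) = -143*(g - 4) = -143*(-4 + g) = 572 - 143*g)
(-12275 - 36290)*(-27571 + p(-60)) = (-12275 - 36290)*(-27571 + (572 - 143*(-60))) = -48565*(-27571 + (572 + 8580)) = -48565*(-27571 + 9152) = -48565*(-18419) = 894518735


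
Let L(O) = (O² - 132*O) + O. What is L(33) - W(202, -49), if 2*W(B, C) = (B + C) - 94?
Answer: -6527/2 ≈ -3263.5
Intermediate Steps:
L(O) = O² - 131*O
W(B, C) = -47 + B/2 + C/2 (W(B, C) = ((B + C) - 94)/2 = (-94 + B + C)/2 = -47 + B/2 + C/2)
L(33) - W(202, -49) = 33*(-131 + 33) - (-47 + (½)*202 + (½)*(-49)) = 33*(-98) - (-47 + 101 - 49/2) = -3234 - 1*59/2 = -3234 - 59/2 = -6527/2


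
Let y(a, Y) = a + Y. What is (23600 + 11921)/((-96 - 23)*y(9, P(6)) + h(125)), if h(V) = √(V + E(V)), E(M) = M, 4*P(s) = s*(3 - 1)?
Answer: -25361994/1019467 - 177605*√10/2038934 ≈ -25.153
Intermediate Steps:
P(s) = s/2 (P(s) = (s*(3 - 1))/4 = (s*2)/4 = (2*s)/4 = s/2)
y(a, Y) = Y + a
h(V) = √2*√V (h(V) = √(V + V) = √(2*V) = √2*√V)
(23600 + 11921)/((-96 - 23)*y(9, P(6)) + h(125)) = (23600 + 11921)/((-96 - 23)*((½)*6 + 9) + √2*√125) = 35521/(-119*(3 + 9) + √2*(5*√5)) = 35521/(-119*12 + 5*√10) = 35521/(-1428 + 5*√10)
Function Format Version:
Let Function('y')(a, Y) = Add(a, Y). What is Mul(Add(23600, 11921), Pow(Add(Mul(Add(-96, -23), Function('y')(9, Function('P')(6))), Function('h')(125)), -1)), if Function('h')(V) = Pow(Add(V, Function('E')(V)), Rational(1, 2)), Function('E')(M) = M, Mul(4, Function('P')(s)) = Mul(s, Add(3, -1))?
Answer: Add(Rational(-25361994, 1019467), Mul(Rational(-177605, 2038934), Pow(10, Rational(1, 2)))) ≈ -25.153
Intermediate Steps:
Function('P')(s) = Mul(Rational(1, 2), s) (Function('P')(s) = Mul(Rational(1, 4), Mul(s, Add(3, -1))) = Mul(Rational(1, 4), Mul(s, 2)) = Mul(Rational(1, 4), Mul(2, s)) = Mul(Rational(1, 2), s))
Function('y')(a, Y) = Add(Y, a)
Function('h')(V) = Mul(Pow(2, Rational(1, 2)), Pow(V, Rational(1, 2))) (Function('h')(V) = Pow(Add(V, V), Rational(1, 2)) = Pow(Mul(2, V), Rational(1, 2)) = Mul(Pow(2, Rational(1, 2)), Pow(V, Rational(1, 2))))
Mul(Add(23600, 11921), Pow(Add(Mul(Add(-96, -23), Function('y')(9, Function('P')(6))), Function('h')(125)), -1)) = Mul(Add(23600, 11921), Pow(Add(Mul(Add(-96, -23), Add(Mul(Rational(1, 2), 6), 9)), Mul(Pow(2, Rational(1, 2)), Pow(125, Rational(1, 2)))), -1)) = Mul(35521, Pow(Add(Mul(-119, Add(3, 9)), Mul(Pow(2, Rational(1, 2)), Mul(5, Pow(5, Rational(1, 2))))), -1)) = Mul(35521, Pow(Add(Mul(-119, 12), Mul(5, Pow(10, Rational(1, 2)))), -1)) = Mul(35521, Pow(Add(-1428, Mul(5, Pow(10, Rational(1, 2)))), -1))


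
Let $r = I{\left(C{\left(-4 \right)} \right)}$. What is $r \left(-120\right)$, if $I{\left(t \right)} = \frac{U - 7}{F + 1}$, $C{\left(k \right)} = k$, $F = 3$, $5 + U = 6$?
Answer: $180$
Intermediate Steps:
$U = 1$ ($U = -5 + 6 = 1$)
$I{\left(t \right)} = - \frac{3}{2}$ ($I{\left(t \right)} = \frac{1 - 7}{3 + 1} = - \frac{6}{4} = \left(-6\right) \frac{1}{4} = - \frac{3}{2}$)
$r = - \frac{3}{2} \approx -1.5$
$r \left(-120\right) = \left(- \frac{3}{2}\right) \left(-120\right) = 180$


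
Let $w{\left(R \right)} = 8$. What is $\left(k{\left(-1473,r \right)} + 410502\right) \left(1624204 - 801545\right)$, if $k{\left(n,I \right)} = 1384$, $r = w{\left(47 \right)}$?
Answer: $338841724874$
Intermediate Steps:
$r = 8$
$\left(k{\left(-1473,r \right)} + 410502\right) \left(1624204 - 801545\right) = \left(1384 + 410502\right) \left(1624204 - 801545\right) = 411886 \cdot 822659 = 338841724874$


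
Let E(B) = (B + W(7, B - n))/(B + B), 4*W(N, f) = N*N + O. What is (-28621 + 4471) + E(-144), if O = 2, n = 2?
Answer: -9273425/384 ≈ -24150.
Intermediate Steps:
W(N, f) = ½ + N²/4 (W(N, f) = (N*N + 2)/4 = (N² + 2)/4 = (2 + N²)/4 = ½ + N²/4)
E(B) = (51/4 + B)/(2*B) (E(B) = (B + (½ + (¼)*7²))/(B + B) = (B + (½ + (¼)*49))/((2*B)) = (B + (½ + 49/4))*(1/(2*B)) = (B + 51/4)*(1/(2*B)) = (51/4 + B)*(1/(2*B)) = (51/4 + B)/(2*B))
(-28621 + 4471) + E(-144) = (-28621 + 4471) + (⅛)*(51 + 4*(-144))/(-144) = -24150 + (⅛)*(-1/144)*(51 - 576) = -24150 + (⅛)*(-1/144)*(-525) = -24150 + 175/384 = -9273425/384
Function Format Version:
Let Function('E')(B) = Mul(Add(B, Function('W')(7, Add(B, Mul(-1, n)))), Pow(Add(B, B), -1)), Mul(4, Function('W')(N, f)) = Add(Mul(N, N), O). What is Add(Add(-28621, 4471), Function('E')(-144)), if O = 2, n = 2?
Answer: Rational(-9273425, 384) ≈ -24150.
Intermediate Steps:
Function('W')(N, f) = Add(Rational(1, 2), Mul(Rational(1, 4), Pow(N, 2))) (Function('W')(N, f) = Mul(Rational(1, 4), Add(Mul(N, N), 2)) = Mul(Rational(1, 4), Add(Pow(N, 2), 2)) = Mul(Rational(1, 4), Add(2, Pow(N, 2))) = Add(Rational(1, 2), Mul(Rational(1, 4), Pow(N, 2))))
Function('E')(B) = Mul(Rational(1, 2), Pow(B, -1), Add(Rational(51, 4), B)) (Function('E')(B) = Mul(Add(B, Add(Rational(1, 2), Mul(Rational(1, 4), Pow(7, 2)))), Pow(Add(B, B), -1)) = Mul(Add(B, Add(Rational(1, 2), Mul(Rational(1, 4), 49))), Pow(Mul(2, B), -1)) = Mul(Add(B, Add(Rational(1, 2), Rational(49, 4))), Mul(Rational(1, 2), Pow(B, -1))) = Mul(Add(B, Rational(51, 4)), Mul(Rational(1, 2), Pow(B, -1))) = Mul(Add(Rational(51, 4), B), Mul(Rational(1, 2), Pow(B, -1))) = Mul(Rational(1, 2), Pow(B, -1), Add(Rational(51, 4), B)))
Add(Add(-28621, 4471), Function('E')(-144)) = Add(Add(-28621, 4471), Mul(Rational(1, 8), Pow(-144, -1), Add(51, Mul(4, -144)))) = Add(-24150, Mul(Rational(1, 8), Rational(-1, 144), Add(51, -576))) = Add(-24150, Mul(Rational(1, 8), Rational(-1, 144), -525)) = Add(-24150, Rational(175, 384)) = Rational(-9273425, 384)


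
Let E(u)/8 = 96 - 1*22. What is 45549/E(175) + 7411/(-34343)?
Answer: 1559901995/20331056 ≈ 76.725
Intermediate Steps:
E(u) = 592 (E(u) = 8*(96 - 1*22) = 8*(96 - 22) = 8*74 = 592)
45549/E(175) + 7411/(-34343) = 45549/592 + 7411/(-34343) = 45549*(1/592) + 7411*(-1/34343) = 45549/592 - 7411/34343 = 1559901995/20331056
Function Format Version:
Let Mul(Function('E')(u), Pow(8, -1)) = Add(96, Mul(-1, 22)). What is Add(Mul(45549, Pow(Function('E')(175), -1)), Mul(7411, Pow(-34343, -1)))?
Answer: Rational(1559901995, 20331056) ≈ 76.725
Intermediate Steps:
Function('E')(u) = 592 (Function('E')(u) = Mul(8, Add(96, Mul(-1, 22))) = Mul(8, Add(96, -22)) = Mul(8, 74) = 592)
Add(Mul(45549, Pow(Function('E')(175), -1)), Mul(7411, Pow(-34343, -1))) = Add(Mul(45549, Pow(592, -1)), Mul(7411, Pow(-34343, -1))) = Add(Mul(45549, Rational(1, 592)), Mul(7411, Rational(-1, 34343))) = Add(Rational(45549, 592), Rational(-7411, 34343)) = Rational(1559901995, 20331056)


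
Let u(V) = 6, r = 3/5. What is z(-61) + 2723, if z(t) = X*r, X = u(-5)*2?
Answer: 13651/5 ≈ 2730.2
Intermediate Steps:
r = ⅗ (r = 3*(⅕) = ⅗ ≈ 0.60000)
X = 12 (X = 6*2 = 12)
z(t) = 36/5 (z(t) = 12*(⅗) = 36/5)
z(-61) + 2723 = 36/5 + 2723 = 13651/5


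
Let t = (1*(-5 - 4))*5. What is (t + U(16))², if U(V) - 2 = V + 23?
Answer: 16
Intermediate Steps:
U(V) = 25 + V (U(V) = 2 + (V + 23) = 2 + (23 + V) = 25 + V)
t = -45 (t = (1*(-9))*5 = -9*5 = -45)
(t + U(16))² = (-45 + (25 + 16))² = (-45 + 41)² = (-4)² = 16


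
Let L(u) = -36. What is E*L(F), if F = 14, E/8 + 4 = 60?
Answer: -16128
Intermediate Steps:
E = 448 (E = -32 + 8*60 = -32 + 480 = 448)
E*L(F) = 448*(-36) = -16128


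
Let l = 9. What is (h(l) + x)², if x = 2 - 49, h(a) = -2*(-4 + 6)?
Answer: 2601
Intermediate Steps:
h(a) = -4 (h(a) = -2*2 = -4)
x = -47
(h(l) + x)² = (-4 - 47)² = (-51)² = 2601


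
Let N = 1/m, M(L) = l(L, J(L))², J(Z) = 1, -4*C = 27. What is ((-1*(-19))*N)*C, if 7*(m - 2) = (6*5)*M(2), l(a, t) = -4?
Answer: -189/104 ≈ -1.8173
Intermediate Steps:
C = -27/4 (C = -¼*27 = -27/4 ≈ -6.7500)
M(L) = 16 (M(L) = (-4)² = 16)
m = 494/7 (m = 2 + ((6*5)*16)/7 = 2 + (30*16)/7 = 2 + (⅐)*480 = 2 + 480/7 = 494/7 ≈ 70.571)
N = 7/494 (N = 1/(494/7) = 7/494 ≈ 0.014170)
((-1*(-19))*N)*C = (-1*(-19)*(7/494))*(-27/4) = (19*(7/494))*(-27/4) = (7/26)*(-27/4) = -189/104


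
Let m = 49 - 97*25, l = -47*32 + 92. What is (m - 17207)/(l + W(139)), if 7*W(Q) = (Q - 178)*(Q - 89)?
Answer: 137081/11834 ≈ 11.584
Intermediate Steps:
W(Q) = (-178 + Q)*(-89 + Q)/7 (W(Q) = ((Q - 178)*(Q - 89))/7 = ((-178 + Q)*(-89 + Q))/7 = (-178 + Q)*(-89 + Q)/7)
l = -1412 (l = -1504 + 92 = -1412)
m = -2376 (m = 49 - 2425 = -2376)
(m - 17207)/(l + W(139)) = (-2376 - 17207)/(-1412 + (15842/7 - 267/7*139 + (1/7)*139**2)) = -19583/(-1412 + (15842/7 - 37113/7 + (1/7)*19321)) = -19583/(-1412 + (15842/7 - 37113/7 + 19321/7)) = -19583/(-1412 - 1950/7) = -19583/(-11834/7) = -19583*(-7/11834) = 137081/11834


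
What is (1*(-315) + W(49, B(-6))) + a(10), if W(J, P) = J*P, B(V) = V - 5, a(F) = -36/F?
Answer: -4288/5 ≈ -857.60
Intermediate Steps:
B(V) = -5 + V
(1*(-315) + W(49, B(-6))) + a(10) = (1*(-315) + 49*(-5 - 6)) - 36/10 = (-315 + 49*(-11)) - 36*⅒ = (-315 - 539) - 18/5 = -854 - 18/5 = -4288/5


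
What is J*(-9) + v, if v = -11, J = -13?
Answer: 106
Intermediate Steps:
J*(-9) + v = -13*(-9) - 11 = 117 - 11 = 106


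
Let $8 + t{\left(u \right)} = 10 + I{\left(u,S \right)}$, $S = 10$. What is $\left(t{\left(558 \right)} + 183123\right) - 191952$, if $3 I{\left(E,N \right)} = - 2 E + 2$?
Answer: $- \frac{27595}{3} \approx -9198.3$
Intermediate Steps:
$I{\left(E,N \right)} = \frac{2}{3} - \frac{2 E}{3}$ ($I{\left(E,N \right)} = \frac{- 2 E + 2}{3} = \frac{2 - 2 E}{3} = \frac{2}{3} - \frac{2 E}{3}$)
$t{\left(u \right)} = \frac{8}{3} - \frac{2 u}{3}$ ($t{\left(u \right)} = -8 + \left(10 - \left(- \frac{2}{3} + \frac{2 u}{3}\right)\right) = -8 - \left(- \frac{32}{3} + \frac{2 u}{3}\right) = \frac{8}{3} - \frac{2 u}{3}$)
$\left(t{\left(558 \right)} + 183123\right) - 191952 = \left(\left(\frac{8}{3} - 372\right) + 183123\right) - 191952 = \left(- \frac{1108}{3} + 183123\right) - 191952 = \frac{548261}{3} - 191952 = - \frac{27595}{3}$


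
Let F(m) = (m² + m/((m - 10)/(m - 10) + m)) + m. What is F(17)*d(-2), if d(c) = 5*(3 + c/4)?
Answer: 138125/36 ≈ 3836.8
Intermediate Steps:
d(c) = 15 + 5*c/4 (d(c) = 5*(3 + c*(¼)) = 5*(3 + c/4) = 15 + 5*c/4)
F(m) = m + m² + m/(1 + m) (F(m) = (m² + m/((-10 + m)/(-10 + m) + m)) + m = (m² + m/(1 + m)) + m = m + m² + m/(1 + m))
F(17)*d(-2) = (17*(2 + 17² + 2*17)/(1 + 17))*(15 + (5/4)*(-2)) = (17*(2 + 289 + 34)/18)*(15 - 5/2) = (17*(1/18)*325)*(25/2) = (5525/18)*(25/2) = 138125/36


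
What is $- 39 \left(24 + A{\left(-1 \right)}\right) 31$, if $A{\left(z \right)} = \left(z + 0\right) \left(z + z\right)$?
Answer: $-31434$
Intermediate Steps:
$A{\left(z \right)} = 2 z^{2}$ ($A{\left(z \right)} = z 2 z = 2 z^{2}$)
$- 39 \left(24 + A{\left(-1 \right)}\right) 31 = - 39 \left(24 + 2 \left(-1\right)^{2}\right) 31 = - 39 \left(24 + 2 \cdot 1\right) 31 = - 39 \left(24 + 2\right) 31 = \left(-39\right) 26 \cdot 31 = \left(-1014\right) 31 = -31434$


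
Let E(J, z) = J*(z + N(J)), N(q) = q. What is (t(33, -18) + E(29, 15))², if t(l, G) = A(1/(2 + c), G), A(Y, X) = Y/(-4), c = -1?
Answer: 26040609/16 ≈ 1.6275e+6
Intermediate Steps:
E(J, z) = J*(J + z) (E(J, z) = J*(z + J) = J*(J + z))
A(Y, X) = -Y/4 (A(Y, X) = Y*(-¼) = -Y/4)
t(l, G) = -¼ (t(l, G) = -1/(4*(2 - 1)) = -¼/1 = -¼*1 = -¼)
(t(33, -18) + E(29, 15))² = (-¼ + 29*(29 + 15))² = (-¼ + 29*44)² = (-¼ + 1276)² = (5103/4)² = 26040609/16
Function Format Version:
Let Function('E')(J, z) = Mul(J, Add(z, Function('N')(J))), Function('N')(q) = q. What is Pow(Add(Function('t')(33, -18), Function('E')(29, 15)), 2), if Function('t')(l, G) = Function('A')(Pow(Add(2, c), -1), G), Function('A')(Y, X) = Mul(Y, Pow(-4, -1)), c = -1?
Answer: Rational(26040609, 16) ≈ 1.6275e+6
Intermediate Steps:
Function('E')(J, z) = Mul(J, Add(J, z)) (Function('E')(J, z) = Mul(J, Add(z, J)) = Mul(J, Add(J, z)))
Function('A')(Y, X) = Mul(Rational(-1, 4), Y) (Function('A')(Y, X) = Mul(Y, Rational(-1, 4)) = Mul(Rational(-1, 4), Y))
Function('t')(l, G) = Rational(-1, 4) (Function('t')(l, G) = Mul(Rational(-1, 4), Pow(Add(2, -1), -1)) = Mul(Rational(-1, 4), Pow(1, -1)) = Mul(Rational(-1, 4), 1) = Rational(-1, 4))
Pow(Add(Function('t')(33, -18), Function('E')(29, 15)), 2) = Pow(Add(Rational(-1, 4), Mul(29, Add(29, 15))), 2) = Pow(Add(Rational(-1, 4), Mul(29, 44)), 2) = Pow(Add(Rational(-1, 4), 1276), 2) = Pow(Rational(5103, 4), 2) = Rational(26040609, 16)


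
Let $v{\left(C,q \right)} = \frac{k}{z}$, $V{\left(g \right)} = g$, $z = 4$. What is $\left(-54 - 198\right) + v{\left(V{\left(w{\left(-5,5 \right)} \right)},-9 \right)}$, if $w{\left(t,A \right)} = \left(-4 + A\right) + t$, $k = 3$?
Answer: $- \frac{1005}{4} \approx -251.25$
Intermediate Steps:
$w{\left(t,A \right)} = -4 + A + t$
$v{\left(C,q \right)} = \frac{3}{4}$
$\left(-54 - 198\right) + v{\left(V{\left(w{\left(-5,5 \right)} \right)},-9 \right)} = \left(-54 - 198\right) + \frac{3}{4} = -252 + \frac{3}{4} = - \frac{1005}{4}$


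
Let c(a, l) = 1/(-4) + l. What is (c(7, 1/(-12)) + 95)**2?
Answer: 80656/9 ≈ 8961.8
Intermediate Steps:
c(a, l) = -1/4 + l
(c(7, 1/(-12)) + 95)**2 = ((-1/4 + 1/(-12)) + 95)**2 = ((-1/4 - 1/12) + 95)**2 = (-1/3 + 95)**2 = (284/3)**2 = 80656/9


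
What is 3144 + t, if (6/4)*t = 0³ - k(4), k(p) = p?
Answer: 9424/3 ≈ 3141.3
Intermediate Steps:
t = -8/3 (t = 2*(0³ - 1*4)/3 = 2*(0 - 4)/3 = (⅔)*(-4) = -8/3 ≈ -2.6667)
3144 + t = 3144 - 8/3 = 9424/3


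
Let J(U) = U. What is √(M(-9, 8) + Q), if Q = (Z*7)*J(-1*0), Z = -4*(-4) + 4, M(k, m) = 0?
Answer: 0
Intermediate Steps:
Z = 20 (Z = 16 + 4 = 20)
Q = 0 (Q = (20*7)*(-1*0) = 140*0 = 0)
√(M(-9, 8) + Q) = √(0 + 0) = √0 = 0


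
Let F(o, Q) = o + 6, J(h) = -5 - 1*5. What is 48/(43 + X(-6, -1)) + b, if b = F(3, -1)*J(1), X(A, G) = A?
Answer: -3282/37 ≈ -88.703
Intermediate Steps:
J(h) = -10 (J(h) = -5 - 5 = -10)
F(o, Q) = 6 + o
b = -90 (b = (6 + 3)*(-10) = 9*(-10) = -90)
48/(43 + X(-6, -1)) + b = 48/(43 - 6) - 90 = 48/37 - 90 = -3282/37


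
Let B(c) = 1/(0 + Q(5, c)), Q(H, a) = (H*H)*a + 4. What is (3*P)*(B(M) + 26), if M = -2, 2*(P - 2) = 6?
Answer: 17925/46 ≈ 389.67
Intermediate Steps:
P = 5 (P = 2 + (½)*6 = 2 + 3 = 5)
Q(H, a) = 4 + a*H² (Q(H, a) = H²*a + 4 = a*H² + 4 = 4 + a*H²)
B(c) = 1/(4 + 25*c) (B(c) = 1/(0 + (4 + c*5²)) = 1/(0 + (4 + c*25)) = 1/(0 + (4 + 25*c)) = 1/(4 + 25*c))
(3*P)*(B(M) + 26) = (3*5)*(1/(4 + 25*(-2)) + 26) = 15*(1/(4 - 50) + 26) = 15*(1/(-46) + 26) = 15*(-1/46 + 26) = 15*(1195/46) = 17925/46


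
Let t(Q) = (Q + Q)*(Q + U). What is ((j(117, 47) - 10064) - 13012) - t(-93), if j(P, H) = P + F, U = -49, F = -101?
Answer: -49472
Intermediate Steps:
t(Q) = 2*Q*(-49 + Q) (t(Q) = (Q + Q)*(Q - 49) = (2*Q)*(-49 + Q) = 2*Q*(-49 + Q))
j(P, H) = -101 + P (j(P, H) = P - 101 = -101 + P)
((j(117, 47) - 10064) - 13012) - t(-93) = (((-101 + 117) - 10064) - 13012) - 2*(-93)*(-49 - 93) = ((16 - 10064) - 13012) - 2*(-93)*(-142) = (-10048 - 13012) - 1*26412 = -23060 - 26412 = -49472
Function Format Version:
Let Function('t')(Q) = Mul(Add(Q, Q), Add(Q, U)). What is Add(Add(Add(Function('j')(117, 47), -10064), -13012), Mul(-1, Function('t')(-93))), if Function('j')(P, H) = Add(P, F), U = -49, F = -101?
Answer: -49472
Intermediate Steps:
Function('t')(Q) = Mul(2, Q, Add(-49, Q)) (Function('t')(Q) = Mul(Add(Q, Q), Add(Q, -49)) = Mul(Mul(2, Q), Add(-49, Q)) = Mul(2, Q, Add(-49, Q)))
Function('j')(P, H) = Add(-101, P) (Function('j')(P, H) = Add(P, -101) = Add(-101, P))
Add(Add(Add(Function('j')(117, 47), -10064), -13012), Mul(-1, Function('t')(-93))) = Add(Add(Add(Add(-101, 117), -10064), -13012), Mul(-1, Mul(2, -93, Add(-49, -93)))) = Add(Add(Add(16, -10064), -13012), Mul(-1, Mul(2, -93, -142))) = Add(Add(-10048, -13012), Mul(-1, 26412)) = Add(-23060, -26412) = -49472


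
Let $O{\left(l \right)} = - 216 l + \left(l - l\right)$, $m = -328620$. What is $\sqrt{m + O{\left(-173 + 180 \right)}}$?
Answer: $2 i \sqrt{82533} \approx 574.57 i$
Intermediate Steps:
$O{\left(l \right)} = - 216 l$ ($O{\left(l \right)} = - 216 l + 0 = - 216 l$)
$\sqrt{m + O{\left(-173 + 180 \right)}} = \sqrt{-328620 - 216 \left(-173 + 180\right)} = \sqrt{-328620 - 1512} = \sqrt{-330132} = 2 i \sqrt{82533}$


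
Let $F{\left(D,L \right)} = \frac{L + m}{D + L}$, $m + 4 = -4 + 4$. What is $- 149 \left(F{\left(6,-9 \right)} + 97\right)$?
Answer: $- \frac{45296}{3} \approx -15099.0$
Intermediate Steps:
$m = -4$ ($m = -4 + \left(-4 + 4\right) = -4 + 0 = -4$)
$F{\left(D,L \right)} = \frac{-4 + L}{D + L}$ ($F{\left(D,L \right)} = \frac{L - 4}{D + L} = \frac{-4 + L}{D + L}$)
$- 149 \left(F{\left(6,-9 \right)} + 97\right) = - 149 \left(\frac{-4 - 9}{6 - 9} + 97\right) = - 149 \left(\frac{1}{-3} \left(-13\right) + 97\right) = - 149 \left(\left(- \frac{1}{3}\right) \left(-13\right) + 97\right) = - 149 \left(\frac{13}{3} + 97\right) = \left(-149\right) \frac{304}{3} = - \frac{45296}{3}$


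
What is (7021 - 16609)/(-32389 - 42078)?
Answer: 9588/74467 ≈ 0.12876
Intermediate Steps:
(7021 - 16609)/(-32389 - 42078) = -9588/(-74467) = -9588*(-1/74467) = 9588/74467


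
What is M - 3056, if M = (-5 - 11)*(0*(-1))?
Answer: -3056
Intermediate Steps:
M = 0 (M = -16*0 = 0)
M - 3056 = 0 - 3056 = -3056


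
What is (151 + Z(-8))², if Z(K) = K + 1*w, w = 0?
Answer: 20449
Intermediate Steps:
Z(K) = K (Z(K) = K + 1*0 = K + 0 = K)
(151 + Z(-8))² = (151 - 8)² = 143² = 20449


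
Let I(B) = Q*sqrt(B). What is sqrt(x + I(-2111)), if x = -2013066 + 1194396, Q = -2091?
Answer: sqrt(-818670 - 2091*I*sqrt(2111)) ≈ 52.999 - 906.35*I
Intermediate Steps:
x = -818670
I(B) = -2091*sqrt(B)
sqrt(x + I(-2111)) = sqrt(-818670 - 2091*I*sqrt(2111))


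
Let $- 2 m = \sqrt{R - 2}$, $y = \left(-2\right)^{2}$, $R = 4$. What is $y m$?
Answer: $- 2 \sqrt{2} \approx -2.8284$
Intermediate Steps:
$y = 4$
$m = - \frac{\sqrt{2}}{2}$ ($m = - \frac{\sqrt{4 - 2}}{2} = - \frac{\sqrt{2}}{2} \approx -0.70711$)
$y m = 4 \left(- \frac{\sqrt{2}}{2}\right) = - 2 \sqrt{2}$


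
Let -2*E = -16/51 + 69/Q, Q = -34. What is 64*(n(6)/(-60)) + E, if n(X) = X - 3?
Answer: -2069/1020 ≈ -2.0284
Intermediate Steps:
n(X) = -3 + X
E = 239/204 (E = -(-16/51 + 69/(-34))/2 = -(-16*1/51 + 69*(-1/34))/2 = -(-16/51 - 69/34)/2 = -½*(-239/102) = 239/204 ≈ 1.1716)
64*(n(6)/(-60)) + E = 64*((-3 + 6)/(-60)) + 239/204 = 64*(3*(-1/60)) + 239/204 = 64*(-1/20) + 239/204 = -16/5 + 239/204 = -2069/1020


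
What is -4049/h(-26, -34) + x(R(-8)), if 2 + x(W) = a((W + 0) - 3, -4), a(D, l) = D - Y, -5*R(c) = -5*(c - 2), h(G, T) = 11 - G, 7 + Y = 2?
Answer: -4419/37 ≈ -119.43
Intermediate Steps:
Y = -5 (Y = -7 + 2 = -5)
R(c) = -2 + c (R(c) = -(-1)*(c - 2) = -(-1)*(-2 + c) = -(10 - 5*c)/5 = -2 + c)
a(D, l) = 5 + D (a(D, l) = D - 1*(-5) = D + 5 = 5 + D)
x(W) = W (x(W) = -2 + (5 + ((W + 0) - 3)) = -2 + (5 + (W - 3)) = -2 + (5 + (-3 + W)) = -2 + (2 + W) = W)
-4049/h(-26, -34) + x(R(-8)) = -4049/(11 - 1*(-26)) + (-2 - 8) = -4049/(11 + 26) - 10 = -4049/37 - 10 = -4419/37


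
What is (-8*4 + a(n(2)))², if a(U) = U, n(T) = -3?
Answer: 1225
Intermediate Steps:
(-8*4 + a(n(2)))² = (-8*4 - 3)² = (-32 - 3)² = (-35)² = 1225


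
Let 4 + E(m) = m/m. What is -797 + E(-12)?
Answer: -800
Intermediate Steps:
E(m) = -3 (E(m) = -4 + m/m = -4 + 1 = -3)
-797 + E(-12) = -797 - 3 = -800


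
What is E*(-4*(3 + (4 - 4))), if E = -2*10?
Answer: 240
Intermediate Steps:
E = -20
E*(-4*(3 + (4 - 4))) = -(-80)*(3 + (4 - 4)) = -(-80)*(3 + 0) = -(-80)*3 = -20*(-12) = 240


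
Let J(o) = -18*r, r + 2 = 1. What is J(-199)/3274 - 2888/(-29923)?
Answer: 4996963/48983951 ≈ 0.10201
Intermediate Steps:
r = -1 (r = -2 + 1 = -1)
J(o) = 18 (J(o) = -18*(-1) = 18)
J(-199)/3274 - 2888/(-29923) = 18/3274 - 2888/(-29923) = 18*(1/3274) - 2888*(-1/29923) = 9/1637 + 2888/29923 = 4996963/48983951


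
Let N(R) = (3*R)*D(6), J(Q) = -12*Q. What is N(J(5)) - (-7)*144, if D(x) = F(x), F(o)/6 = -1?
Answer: 2088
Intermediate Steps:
F(o) = -6 (F(o) = 6*(-1) = -6)
D(x) = -6
N(R) = -18*R (N(R) = (3*R)*(-6) = -18*R)
N(J(5)) - (-7)*144 = -(-216)*5 - (-7)*144 = -18*(-60) - 1*(-1008) = 1080 + 1008 = 2088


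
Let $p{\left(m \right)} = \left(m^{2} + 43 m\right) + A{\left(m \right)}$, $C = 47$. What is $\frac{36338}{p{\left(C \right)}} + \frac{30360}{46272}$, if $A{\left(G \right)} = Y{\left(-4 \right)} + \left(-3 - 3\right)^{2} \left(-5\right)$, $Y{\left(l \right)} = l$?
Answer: $\frac{37588927}{3900344} \approx 9.6373$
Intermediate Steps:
$A{\left(G \right)} = -184$ ($A{\left(G \right)} = -4 + \left(-3 - 3\right)^{2} \left(-5\right) = -4 + \left(-6\right)^{2} \left(-5\right) = -4 + 36 \left(-5\right) = -4 - 180 = -184$)
$p{\left(m \right)} = -184 + m^{2} + 43 m$ ($p{\left(m \right)} = \left(m^{2} + 43 m\right) - 184 = -184 + m^{2} + 43 m$)
$\frac{36338}{p{\left(C \right)}} + \frac{30360}{46272} = \frac{36338}{-184 + 47^{2} + 43 \cdot 47} + \frac{30360}{46272} = \frac{36338}{-184 + 2209 + 2021} + 30360 \cdot \frac{1}{46272} = \frac{36338}{4046} + \frac{1265}{1928} = 36338 \cdot \frac{1}{4046} + \frac{1265}{1928} = \frac{18169}{2023} + \frac{1265}{1928} = \frac{37588927}{3900344}$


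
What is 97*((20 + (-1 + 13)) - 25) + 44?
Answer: 723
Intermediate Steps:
97*((20 + (-1 + 13)) - 25) + 44 = 97*((20 + 12) - 25) + 44 = 97*(32 - 25) + 44 = 97*7 + 44 = 679 + 44 = 723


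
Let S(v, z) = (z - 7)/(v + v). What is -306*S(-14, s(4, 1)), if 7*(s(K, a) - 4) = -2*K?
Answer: -4437/98 ≈ -45.276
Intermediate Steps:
s(K, a) = 4 - 2*K/7 (s(K, a) = 4 + (-2*K)/7 = 4 - 2*K/7)
S(v, z) = (-7 + z)/(2*v) (S(v, z) = (-7 + z)/((2*v)) = (-7 + z)*(1/(2*v)) = (-7 + z)/(2*v))
-306*S(-14, s(4, 1)) = -153*(-7 + (4 - 2/7*4))/(-14) = -153*(-1)*(-7 + (4 - 8/7))/14 = -153*(-1)*(-7 + 20/7)/14 = -153*(-1)*(-29)/(14*7) = -306*29/196 = -4437/98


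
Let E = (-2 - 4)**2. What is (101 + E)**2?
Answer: 18769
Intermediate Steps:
E = 36 (E = (-6)**2 = 36)
(101 + E)**2 = (101 + 36)**2 = 137**2 = 18769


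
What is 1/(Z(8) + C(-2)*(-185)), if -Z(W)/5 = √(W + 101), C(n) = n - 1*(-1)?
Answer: 37/6300 + √109/6300 ≈ 0.0075302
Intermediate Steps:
C(n) = 1 + n (C(n) = n + 1 = 1 + n)
Z(W) = -5*√(101 + W) (Z(W) = -5*√(W + 101) = -5*√(101 + W))
1/(Z(8) + C(-2)*(-185)) = 1/(-5*√(101 + 8) + (1 - 2)*(-185)) = 1/(-5*√109 - 1*(-185)) = 1/(-5*√109 + 185) = 1/(185 - 5*√109)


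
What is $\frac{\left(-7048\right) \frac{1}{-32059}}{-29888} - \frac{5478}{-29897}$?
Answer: $\frac{656086999415}{3580836160328} \approx 0.18322$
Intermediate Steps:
$\frac{\left(-7048\right) \frac{1}{-32059}}{-29888} - \frac{5478}{-29897} = \left(-7048\right) \left(- \frac{1}{32059}\right) \left(- \frac{1}{29888}\right) - - \frac{5478}{29897} = \frac{7048}{32059} \left(- \frac{1}{29888}\right) + \frac{5478}{29897} = - \frac{881}{119772424} + \frac{5478}{29897} = \frac{656086999415}{3580836160328}$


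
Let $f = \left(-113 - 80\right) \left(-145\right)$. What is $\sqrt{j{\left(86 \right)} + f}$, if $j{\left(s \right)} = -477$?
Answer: $46 \sqrt{13} \approx 165.86$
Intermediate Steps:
$f = 27985$ ($f = \left(-193\right) \left(-145\right) = 27985$)
$\sqrt{j{\left(86 \right)} + f} = \sqrt{-477 + 27985} = \sqrt{27508} = 46 \sqrt{13}$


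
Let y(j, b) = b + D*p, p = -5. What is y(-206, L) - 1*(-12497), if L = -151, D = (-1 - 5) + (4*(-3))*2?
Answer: 12496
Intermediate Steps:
D = -30 (D = -6 - 12*2 = -6 - 24 = -30)
y(j, b) = 150 + b (y(j, b) = b - 30*(-5) = b + 150 = 150 + b)
y(-206, L) - 1*(-12497) = (150 - 151) - 1*(-12497) = -1 + 12497 = 12496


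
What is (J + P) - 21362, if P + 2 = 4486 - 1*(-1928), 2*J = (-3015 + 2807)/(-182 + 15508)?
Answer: -114561902/7663 ≈ -14950.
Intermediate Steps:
J = -52/7663 (J = ((-3015 + 2807)/(-182 + 15508))/2 = (-208/15326)/2 = (-208*1/15326)/2 = (½)*(-104/7663) = -52/7663 ≈ -0.0067859)
P = 6412 (P = -2 + (4486 - 1*(-1928)) = -2 + (4486 + 1928) = -2 + 6414 = 6412)
(J + P) - 21362 = (-52/7663 + 6412) - 21362 = 49135104/7663 - 21362 = -114561902/7663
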